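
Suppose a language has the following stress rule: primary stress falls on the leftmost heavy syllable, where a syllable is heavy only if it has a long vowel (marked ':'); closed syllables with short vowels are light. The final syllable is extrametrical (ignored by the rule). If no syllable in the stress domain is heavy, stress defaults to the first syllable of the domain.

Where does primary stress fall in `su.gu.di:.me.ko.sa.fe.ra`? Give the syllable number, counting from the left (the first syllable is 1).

The final syllable (8, ra) is extrametrical; the stress domain is syllables 1–7.
Weights: 1 su L, 2 gu L, 3 di: H, 4 me L, 5 ko L, 6 sa L, 7 fe L.
Heavy syllables in the domain: 3. The leftmost is syllable 3 (di:).
Primary stress: syllable 3 → su.gu.ˈdi:.me.ko.sa.fe.ra.

3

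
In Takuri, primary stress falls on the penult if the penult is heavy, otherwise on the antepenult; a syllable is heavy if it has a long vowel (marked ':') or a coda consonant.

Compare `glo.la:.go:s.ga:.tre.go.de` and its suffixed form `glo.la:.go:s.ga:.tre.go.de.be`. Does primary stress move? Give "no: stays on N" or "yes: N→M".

Base `glo.la:.go:s.ga:.tre.go.de` (7 syllables):
  Weights: 5 tre L, 6 go L, 7 de L.
  The penult (syllable 6, go) is light, so stress falls on the antepenult (syllable 5, tre).
  → primary stress on syllable 5.
Suffixed `glo.la:.go:s.ga:.tre.go.de.be` (8 syllables):
  Weights: 6 go L, 7 de L, 8 be L.
  The penult (syllable 7, de) is light, so stress falls on the antepenult (syllable 6, go).
  → primary stress on syllable 6.

yes: 5→6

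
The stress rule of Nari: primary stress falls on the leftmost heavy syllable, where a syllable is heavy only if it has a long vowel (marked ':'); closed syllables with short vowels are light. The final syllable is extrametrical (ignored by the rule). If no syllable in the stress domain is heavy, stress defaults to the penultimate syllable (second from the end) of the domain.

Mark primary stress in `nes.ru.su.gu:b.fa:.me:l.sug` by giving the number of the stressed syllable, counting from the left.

The final syllable (7, sug) is extrametrical; the stress domain is syllables 1–6.
Weights: 1 nes L, 2 ru L, 3 su L, 4 gu:b H, 5 fa: H, 6 me:l H.
Heavy syllables in the domain: 4, 5, 6. The leftmost is syllable 4 (gu:b).
Primary stress: syllable 4 → nes.ru.su.ˈgu:b.fa:.me:l.sug.

4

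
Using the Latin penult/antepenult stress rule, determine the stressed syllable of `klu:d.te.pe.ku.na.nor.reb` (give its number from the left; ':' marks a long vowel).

Classical Latin: stress the penult if heavy (long vowel or closed), else the antepenult.
Weights: 5 na L, 6 nor H, 7 reb H.
The penult (syllable 6, nor) is heavy, so it takes stress.
Stress on syllable 6: klu:d.te.pe.ku.na.ˈnor.reb.

6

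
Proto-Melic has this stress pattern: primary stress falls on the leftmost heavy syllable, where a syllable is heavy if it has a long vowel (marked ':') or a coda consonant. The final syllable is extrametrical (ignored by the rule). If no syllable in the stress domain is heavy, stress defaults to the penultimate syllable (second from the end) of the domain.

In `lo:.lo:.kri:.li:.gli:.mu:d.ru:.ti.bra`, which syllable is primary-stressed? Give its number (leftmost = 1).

The final syllable (9, bra) is extrametrical; the stress domain is syllables 1–8.
Weights: 1 lo: H, 2 lo: H, 3 kri: H, 4 li: H, 5 gli: H, 6 mu:d H, 7 ru: H, 8 ti L.
Heavy syllables in the domain: 1, 2, 3, 4, 5, 6, 7. The leftmost is syllable 1 (lo:).
Primary stress: syllable 1 → ˈlo:.lo:.kri:.li:.gli:.mu:d.ru:.ti.bra.

1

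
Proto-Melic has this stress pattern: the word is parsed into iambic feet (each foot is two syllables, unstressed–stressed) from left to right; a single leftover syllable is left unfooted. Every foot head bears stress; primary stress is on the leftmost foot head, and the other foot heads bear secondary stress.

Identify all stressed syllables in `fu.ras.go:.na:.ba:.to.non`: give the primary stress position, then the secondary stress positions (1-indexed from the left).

primary 2, secondary 4, 6

Parse left to right into iambic (σˈσ) feet: (fu.ˈras) (go:.ˈna:) (ba:.ˈto) non. Syllable 7 is left unfooted.
Foot heads (stressed positions): 2, 4, 6.
End Rule Leftmost: primary stress on the leftmost head = syllable 2.
Secondary stress on 4, 6: fu.ˈras.go:.ˌna:.ba:.ˌto.non.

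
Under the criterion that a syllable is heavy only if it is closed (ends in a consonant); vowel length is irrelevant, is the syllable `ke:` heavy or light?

light

`ke:`: long vowel, open (no coda). Open (no coda) → light.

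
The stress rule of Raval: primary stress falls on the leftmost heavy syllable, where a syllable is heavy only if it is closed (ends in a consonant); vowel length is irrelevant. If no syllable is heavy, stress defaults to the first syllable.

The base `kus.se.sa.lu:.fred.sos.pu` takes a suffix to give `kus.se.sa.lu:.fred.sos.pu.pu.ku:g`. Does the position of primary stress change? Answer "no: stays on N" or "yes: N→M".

no: stays on 1

Base `kus.se.sa.lu:.fred.sos.pu` (7 syllables):
  Weights: 1 kus H, 2 se L, 3 sa L, 4 lu: L, 5 fred H, 6 sos H, 7 pu L.
  Heavy syllables in the domain: 1, 5, 6. The leftmost is syllable 1 (kus).
  → primary stress on syllable 1.
Suffixed `kus.se.sa.lu:.fred.sos.pu.pu.ku:g` (9 syllables):
  Weights: 1 kus H, 2 se L, 3 sa L, 4 lu: L, 5 fred H, 6 sos H, 7 pu L, 8 pu L, 9 ku:g H.
  Heavy syllables in the domain: 1, 5, 6, 9. The leftmost is syllable 1 (kus).
  → primary stress on syllable 1.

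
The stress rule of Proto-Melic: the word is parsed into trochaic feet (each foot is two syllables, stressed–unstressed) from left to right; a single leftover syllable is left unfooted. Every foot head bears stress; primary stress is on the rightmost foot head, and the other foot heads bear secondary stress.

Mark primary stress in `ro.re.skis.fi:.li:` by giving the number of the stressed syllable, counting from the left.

Parse left to right into trochaic (ˈσσ) feet: (ˈro.re) (ˈskis.fi:) li:. Syllable 5 is left unfooted.
Foot heads (stressed positions): 1, 3.
End Rule Rightmost: primary stress on the rightmost head = syllable 3.
Primary stress: syllable 3 → ro.re.ˈskis.fi:.li:.

3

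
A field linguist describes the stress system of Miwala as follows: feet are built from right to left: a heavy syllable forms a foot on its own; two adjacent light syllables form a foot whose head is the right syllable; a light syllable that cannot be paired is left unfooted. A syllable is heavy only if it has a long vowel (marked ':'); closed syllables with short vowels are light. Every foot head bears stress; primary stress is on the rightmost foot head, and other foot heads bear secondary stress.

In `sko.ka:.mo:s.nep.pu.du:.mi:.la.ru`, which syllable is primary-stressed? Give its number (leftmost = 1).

Weights: 1 sko L, 2 ka: H, 3 mo:s H, 4 nep L, 5 pu L, 6 du: H, 7 mi: H, 8 la L, 9 ru L.
Parse right to left (heavy = foot alone; LL = one foot; stranded L unfooted): sko (ˈka:) (ˈmo:s) (nep.ˈpu) (ˈdu:) (ˈmi:) (la.ˈru).
Foot heads: 2, 3, 5, 6, 7, 9.
Primary stress on the rightmost head = syllable 9.
Primary stress: syllable 9 → sko.ka:.mo:s.nep.pu.du:.mi:.la.ˈru.

9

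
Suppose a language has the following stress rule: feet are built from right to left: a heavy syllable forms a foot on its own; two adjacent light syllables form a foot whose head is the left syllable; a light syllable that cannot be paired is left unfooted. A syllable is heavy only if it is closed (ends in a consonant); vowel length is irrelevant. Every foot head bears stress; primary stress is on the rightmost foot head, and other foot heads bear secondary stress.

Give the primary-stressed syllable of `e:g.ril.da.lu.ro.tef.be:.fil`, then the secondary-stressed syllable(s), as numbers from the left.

Weights: 1 e:g H, 2 ril H, 3 da L, 4 lu L, 5 ro L, 6 tef H, 7 be: L, 8 fil H.
Parse right to left (heavy = foot alone; LL = one foot; stranded L unfooted): (ˈe:g) (ˈril) da (ˈlu.ro) (ˈtef) be: (ˈfil).
Foot heads: 1, 2, 4, 6, 8.
Primary stress on the rightmost head = syllable 8.
Secondary stress on 1, 2, 4, 6: ˌe:g.ˌril.da.ˌlu.ro.ˌtef.be:.ˈfil.

primary 8, secondary 1, 2, 4, 6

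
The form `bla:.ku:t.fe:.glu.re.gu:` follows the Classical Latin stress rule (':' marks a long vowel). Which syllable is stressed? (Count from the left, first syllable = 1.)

4

Classical Latin: stress the penult if heavy (long vowel or closed), else the antepenult.
Weights: 4 glu L, 5 re L, 6 gu: H.
The penult (syllable 5, re) is light, so stress falls on the antepenult (syllable 4, glu).
Stress on syllable 4: bla:.ku:t.fe:.ˈglu.re.gu:.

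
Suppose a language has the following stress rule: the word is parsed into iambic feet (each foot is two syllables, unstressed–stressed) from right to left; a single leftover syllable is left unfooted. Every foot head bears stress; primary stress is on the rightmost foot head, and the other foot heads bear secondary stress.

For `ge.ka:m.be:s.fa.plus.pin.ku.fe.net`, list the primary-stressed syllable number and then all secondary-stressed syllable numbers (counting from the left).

Parse right to left into iambic (σˈσ) feet: ge (ka:m.ˈbe:s) (fa.ˈplus) (pin.ˈku) (fe.ˈnet). Syllable 1 is left unfooted.
Foot heads (stressed positions): 3, 5, 7, 9.
End Rule Rightmost: primary stress on the rightmost head = syllable 9.
Secondary stress on 3, 5, 7: ge.ka:m.ˌbe:s.fa.ˌplus.pin.ˌku.fe.ˈnet.

primary 9, secondary 3, 5, 7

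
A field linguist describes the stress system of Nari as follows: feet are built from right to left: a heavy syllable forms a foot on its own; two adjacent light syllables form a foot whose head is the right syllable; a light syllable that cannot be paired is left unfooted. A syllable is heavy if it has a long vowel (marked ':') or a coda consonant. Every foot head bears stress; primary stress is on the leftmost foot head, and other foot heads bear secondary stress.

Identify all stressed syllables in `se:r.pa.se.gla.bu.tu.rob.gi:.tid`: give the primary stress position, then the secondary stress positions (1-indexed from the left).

primary 1, secondary 4, 6, 7, 8, 9

Weights: 1 se:r H, 2 pa L, 3 se L, 4 gla L, 5 bu L, 6 tu L, 7 rob H, 8 gi: H, 9 tid H.
Parse right to left (heavy = foot alone; LL = one foot; stranded L unfooted): (ˈse:r) pa (se.ˈgla) (bu.ˈtu) (ˈrob) (ˈgi:) (ˈtid).
Foot heads: 1, 4, 6, 7, 8, 9.
Primary stress on the leftmost head = syllable 1.
Secondary stress on 4, 6, 7, 8, 9: ˈse:r.pa.se.ˌgla.bu.ˌtu.ˌrob.ˌgi:.ˌtid.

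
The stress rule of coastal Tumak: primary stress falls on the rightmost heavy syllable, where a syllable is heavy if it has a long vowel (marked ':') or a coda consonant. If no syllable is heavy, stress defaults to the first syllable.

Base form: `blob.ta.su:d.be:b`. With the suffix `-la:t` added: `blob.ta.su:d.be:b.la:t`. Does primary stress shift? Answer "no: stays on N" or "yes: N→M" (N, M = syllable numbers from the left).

yes: 4→5

Base `blob.ta.su:d.be:b` (4 syllables):
  Weights: 1 blob H, 2 ta L, 3 su:d H, 4 be:b H.
  Heavy syllables in the domain: 1, 3, 4. The rightmost is syllable 4 (be:b).
  → primary stress on syllable 4.
Suffixed `blob.ta.su:d.be:b.la:t` (5 syllables):
  Weights: 1 blob H, 2 ta L, 3 su:d H, 4 be:b H, 5 la:t H.
  Heavy syllables in the domain: 1, 3, 4, 5. The rightmost is syllable 5 (la:t).
  → primary stress on syllable 5.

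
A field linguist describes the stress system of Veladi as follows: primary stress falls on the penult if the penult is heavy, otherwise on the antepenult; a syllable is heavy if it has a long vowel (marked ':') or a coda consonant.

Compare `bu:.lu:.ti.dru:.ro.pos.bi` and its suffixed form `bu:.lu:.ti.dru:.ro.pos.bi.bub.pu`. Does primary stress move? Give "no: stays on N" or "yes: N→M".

yes: 6→8

Base `bu:.lu:.ti.dru:.ro.pos.bi` (7 syllables):
  Weights: 5 ro L, 6 pos H, 7 bi L.
  The penult (syllable 6, pos) is heavy, so it takes stress.
  → primary stress on syllable 6.
Suffixed `bu:.lu:.ti.dru:.ro.pos.bi.bub.pu` (9 syllables):
  Weights: 7 bi L, 8 bub H, 9 pu L.
  The penult (syllable 8, bub) is heavy, so it takes stress.
  → primary stress on syllable 8.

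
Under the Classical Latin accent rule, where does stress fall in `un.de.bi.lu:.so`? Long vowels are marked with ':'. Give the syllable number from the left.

4

Classical Latin: stress the penult if heavy (long vowel or closed), else the antepenult.
Weights: 3 bi L, 4 lu: H, 5 so L.
The penult (syllable 4, lu:) is heavy, so it takes stress.
Stress on syllable 4: un.de.bi.ˈlu:.so.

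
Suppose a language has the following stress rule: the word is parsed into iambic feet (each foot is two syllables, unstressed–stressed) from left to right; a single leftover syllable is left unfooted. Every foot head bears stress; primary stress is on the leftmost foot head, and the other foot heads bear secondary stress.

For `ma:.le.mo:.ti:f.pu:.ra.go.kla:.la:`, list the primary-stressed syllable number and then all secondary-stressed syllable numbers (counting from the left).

primary 2, secondary 4, 6, 8

Parse left to right into iambic (σˈσ) feet: (ma:.ˈle) (mo:.ˈti:f) (pu:.ˈra) (go.ˈkla:) la:. Syllable 9 is left unfooted.
Foot heads (stressed positions): 2, 4, 6, 8.
End Rule Leftmost: primary stress on the leftmost head = syllable 2.
Secondary stress on 4, 6, 8: ma:.ˈle.mo:.ˌti:f.pu:.ˌra.go.ˌkla:.la:.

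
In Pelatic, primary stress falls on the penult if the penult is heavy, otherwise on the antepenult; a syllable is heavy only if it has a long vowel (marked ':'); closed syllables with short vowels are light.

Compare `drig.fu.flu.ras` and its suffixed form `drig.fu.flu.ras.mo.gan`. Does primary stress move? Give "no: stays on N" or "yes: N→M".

Base `drig.fu.flu.ras` (4 syllables):
  Weights: 2 fu L, 3 flu L, 4 ras L.
  The penult (syllable 3, flu) is light, so stress falls on the antepenult (syllable 2, fu).
  → primary stress on syllable 2.
Suffixed `drig.fu.flu.ras.mo.gan` (6 syllables):
  Weights: 4 ras L, 5 mo L, 6 gan L.
  The penult (syllable 5, mo) is light, so stress falls on the antepenult (syllable 4, ras).
  → primary stress on syllable 4.

yes: 2→4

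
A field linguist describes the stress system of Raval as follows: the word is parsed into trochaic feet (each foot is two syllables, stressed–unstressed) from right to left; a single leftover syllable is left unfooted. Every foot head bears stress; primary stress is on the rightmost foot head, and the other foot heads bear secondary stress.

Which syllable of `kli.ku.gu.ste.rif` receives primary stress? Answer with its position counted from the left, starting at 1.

Parse right to left into trochaic (ˈσσ) feet: kli (ˈku.gu) (ˈste.rif). Syllable 1 is left unfooted.
Foot heads (stressed positions): 2, 4.
End Rule Rightmost: primary stress on the rightmost head = syllable 4.
Primary stress: syllable 4 → kli.ku.gu.ˈste.rif.

4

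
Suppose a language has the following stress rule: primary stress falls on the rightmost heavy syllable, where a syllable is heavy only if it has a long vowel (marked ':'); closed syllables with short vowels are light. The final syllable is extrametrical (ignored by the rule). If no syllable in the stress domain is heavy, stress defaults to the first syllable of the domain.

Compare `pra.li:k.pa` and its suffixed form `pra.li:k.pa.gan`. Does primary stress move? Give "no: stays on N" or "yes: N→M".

no: stays on 2

Base `pra.li:k.pa` (3 syllables):
  The final syllable (3, pa) is extrametrical; the stress domain is syllables 1–2.
  Weights: 1 pra L, 2 li:k H.
  Heavy syllables in the domain: 2. The rightmost is syllable 2 (li:k).
  → primary stress on syllable 2.
Suffixed `pra.li:k.pa.gan` (4 syllables):
  The final syllable (4, gan) is extrametrical; the stress domain is syllables 1–3.
  Weights: 1 pra L, 2 li:k H, 3 pa L.
  Heavy syllables in the domain: 2. The rightmost is syllable 2 (li:k).
  → primary stress on syllable 2.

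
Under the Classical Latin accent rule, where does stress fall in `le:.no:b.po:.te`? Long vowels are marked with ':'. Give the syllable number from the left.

Classical Latin: stress the penult if heavy (long vowel or closed), else the antepenult.
Weights: 2 no:b H, 3 po: H, 4 te L.
The penult (syllable 3, po:) is heavy, so it takes stress.
Stress on syllable 3: le:.no:b.ˈpo:.te.

3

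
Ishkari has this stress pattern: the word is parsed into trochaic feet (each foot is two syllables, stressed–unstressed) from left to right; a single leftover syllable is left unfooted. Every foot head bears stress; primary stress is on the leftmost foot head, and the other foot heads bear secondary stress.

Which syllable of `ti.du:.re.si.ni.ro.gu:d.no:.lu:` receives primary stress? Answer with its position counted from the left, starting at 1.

1

Parse left to right into trochaic (ˈσσ) feet: (ˈti.du:) (ˈre.si) (ˈni.ro) (ˈgu:d.no:) lu:. Syllable 9 is left unfooted.
Foot heads (stressed positions): 1, 3, 5, 7.
End Rule Leftmost: primary stress on the leftmost head = syllable 1.
Primary stress: syllable 1 → ˈti.du:.re.si.ni.ro.gu:d.no:.lu:.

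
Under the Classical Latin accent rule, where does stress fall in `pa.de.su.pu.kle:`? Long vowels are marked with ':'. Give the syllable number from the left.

Classical Latin: stress the penult if heavy (long vowel or closed), else the antepenult.
Weights: 3 su L, 4 pu L, 5 kle: H.
The penult (syllable 4, pu) is light, so stress falls on the antepenult (syllable 3, su).
Stress on syllable 3: pa.de.ˈsu.pu.kle:.

3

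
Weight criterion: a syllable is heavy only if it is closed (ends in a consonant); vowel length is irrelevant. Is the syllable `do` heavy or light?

light

`do`: short vowel, open (no coda). Open (no coda) → light.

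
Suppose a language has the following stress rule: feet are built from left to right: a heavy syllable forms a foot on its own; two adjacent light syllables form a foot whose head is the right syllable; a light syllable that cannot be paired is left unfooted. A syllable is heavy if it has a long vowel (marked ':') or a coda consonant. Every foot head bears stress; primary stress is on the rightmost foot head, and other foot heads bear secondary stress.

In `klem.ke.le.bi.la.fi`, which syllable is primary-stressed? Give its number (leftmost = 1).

Weights: 1 klem H, 2 ke L, 3 le L, 4 bi L, 5 la L, 6 fi L.
Parse left to right (heavy = foot alone; LL = one foot; stranded L unfooted): (ˈklem) (ke.ˈle) (bi.ˈla) fi.
Foot heads: 1, 3, 5.
Primary stress on the rightmost head = syllable 5.
Primary stress: syllable 5 → klem.ke.le.bi.ˈla.fi.

5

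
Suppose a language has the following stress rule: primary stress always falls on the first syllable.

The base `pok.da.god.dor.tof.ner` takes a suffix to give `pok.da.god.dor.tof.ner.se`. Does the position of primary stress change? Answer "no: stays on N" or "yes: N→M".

no: stays on 1

Base `pok.da.god.dor.tof.ner` (6 syllables):
  The word has 6 syllables; the first syllable is syllable 1 (pok).
  → primary stress on syllable 1.
Suffixed `pok.da.god.dor.tof.ner.se` (7 syllables):
  The word has 7 syllables; the first syllable is syllable 1 (pok).
  → primary stress on syllable 1.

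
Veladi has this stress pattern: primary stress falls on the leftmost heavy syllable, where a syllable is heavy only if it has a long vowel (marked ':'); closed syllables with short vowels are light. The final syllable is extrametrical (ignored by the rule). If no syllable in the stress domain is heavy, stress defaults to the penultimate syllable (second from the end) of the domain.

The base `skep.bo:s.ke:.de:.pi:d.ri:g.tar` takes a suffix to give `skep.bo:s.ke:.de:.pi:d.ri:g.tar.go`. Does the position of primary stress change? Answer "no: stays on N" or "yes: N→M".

Base `skep.bo:s.ke:.de:.pi:d.ri:g.tar` (7 syllables):
  The final syllable (7, tar) is extrametrical; the stress domain is syllables 1–6.
  Weights: 1 skep L, 2 bo:s H, 3 ke: H, 4 de: H, 5 pi:d H, 6 ri:g H.
  Heavy syllables in the domain: 2, 3, 4, 5, 6. The leftmost is syllable 2 (bo:s).
  → primary stress on syllable 2.
Suffixed `skep.bo:s.ke:.de:.pi:d.ri:g.tar.go` (8 syllables):
  The final syllable (8, go) is extrametrical; the stress domain is syllables 1–7.
  Weights: 1 skep L, 2 bo:s H, 3 ke: H, 4 de: H, 5 pi:d H, 6 ri:g H, 7 tar L.
  Heavy syllables in the domain: 2, 3, 4, 5, 6. The leftmost is syllable 2 (bo:s).
  → primary stress on syllable 2.

no: stays on 2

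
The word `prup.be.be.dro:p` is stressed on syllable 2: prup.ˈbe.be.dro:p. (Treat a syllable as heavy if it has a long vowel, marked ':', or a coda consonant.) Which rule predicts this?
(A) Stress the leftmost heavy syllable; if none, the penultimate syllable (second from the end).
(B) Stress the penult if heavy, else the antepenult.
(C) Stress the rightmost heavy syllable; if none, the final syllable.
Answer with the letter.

Rule A → syllable 1 (observed: 2).
Rule B → syllable 2 ✓.
Rule C → syllable 4 (observed: 2).

B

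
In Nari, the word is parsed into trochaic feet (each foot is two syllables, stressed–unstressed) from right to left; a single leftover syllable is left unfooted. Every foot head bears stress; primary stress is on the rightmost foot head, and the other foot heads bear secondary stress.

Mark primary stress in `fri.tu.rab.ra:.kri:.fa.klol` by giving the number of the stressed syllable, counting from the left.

6

Parse right to left into trochaic (ˈσσ) feet: fri (ˈtu.rab) (ˈra:.kri:) (ˈfa.klol). Syllable 1 is left unfooted.
Foot heads (stressed positions): 2, 4, 6.
End Rule Rightmost: primary stress on the rightmost head = syllable 6.
Primary stress: syllable 6 → fri.tu.rab.ra:.kri:.ˈfa.klol.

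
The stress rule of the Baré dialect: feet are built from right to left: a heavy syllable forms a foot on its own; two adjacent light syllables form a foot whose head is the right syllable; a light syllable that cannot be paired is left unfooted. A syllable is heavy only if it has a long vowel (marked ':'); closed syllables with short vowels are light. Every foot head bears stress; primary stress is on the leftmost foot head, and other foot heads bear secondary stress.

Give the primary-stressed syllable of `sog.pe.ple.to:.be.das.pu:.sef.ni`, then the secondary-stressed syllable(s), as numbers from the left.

primary 3, secondary 4, 6, 7, 9

Weights: 1 sog L, 2 pe L, 3 ple L, 4 to: H, 5 be L, 6 das L, 7 pu: H, 8 sef L, 9 ni L.
Parse right to left (heavy = foot alone; LL = one foot; stranded L unfooted): sog (pe.ˈple) (ˈto:) (be.ˈdas) (ˈpu:) (sef.ˈni).
Foot heads: 3, 4, 6, 7, 9.
Primary stress on the leftmost head = syllable 3.
Secondary stress on 4, 6, 7, 9: sog.pe.ˈple.ˌto:.be.ˌdas.ˌpu:.sef.ˌni.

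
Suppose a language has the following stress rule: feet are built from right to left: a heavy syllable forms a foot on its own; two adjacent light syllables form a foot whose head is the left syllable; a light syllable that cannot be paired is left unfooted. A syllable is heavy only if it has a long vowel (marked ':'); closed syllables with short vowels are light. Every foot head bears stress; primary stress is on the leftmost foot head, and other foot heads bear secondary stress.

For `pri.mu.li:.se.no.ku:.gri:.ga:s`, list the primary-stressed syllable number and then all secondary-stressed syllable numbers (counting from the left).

Weights: 1 pri L, 2 mu L, 3 li: H, 4 se L, 5 no L, 6 ku: H, 7 gri: H, 8 ga:s H.
Parse right to left (heavy = foot alone; LL = one foot; stranded L unfooted): (ˈpri.mu) (ˈli:) (ˈse.no) (ˈku:) (ˈgri:) (ˈga:s).
Foot heads: 1, 3, 4, 6, 7, 8.
Primary stress on the leftmost head = syllable 1.
Secondary stress on 3, 4, 6, 7, 8: ˈpri.mu.ˌli:.ˌse.no.ˌku:.ˌgri:.ˌga:s.

primary 1, secondary 3, 4, 6, 7, 8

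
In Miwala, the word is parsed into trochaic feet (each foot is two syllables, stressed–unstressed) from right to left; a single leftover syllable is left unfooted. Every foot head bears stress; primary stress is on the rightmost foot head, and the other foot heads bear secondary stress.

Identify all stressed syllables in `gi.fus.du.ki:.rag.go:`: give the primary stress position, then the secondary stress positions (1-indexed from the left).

primary 5, secondary 1, 3

Parse right to left into trochaic (ˈσσ) feet: (ˈgi.fus) (ˈdu.ki:) (ˈrag.go:).
Foot heads (stressed positions): 1, 3, 5.
End Rule Rightmost: primary stress on the rightmost head = syllable 5.
Secondary stress on 1, 3: ˌgi.fus.ˌdu.ki:.ˈrag.go:.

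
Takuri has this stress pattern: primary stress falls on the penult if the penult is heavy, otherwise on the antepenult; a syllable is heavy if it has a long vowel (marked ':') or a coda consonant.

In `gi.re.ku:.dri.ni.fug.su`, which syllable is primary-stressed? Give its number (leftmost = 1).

6

Weights: 5 ni L, 6 fug H, 7 su L.
The penult (syllable 6, fug) is heavy, so it takes stress.
Primary stress: syllable 6 → gi.re.ku:.dri.ni.ˈfug.su.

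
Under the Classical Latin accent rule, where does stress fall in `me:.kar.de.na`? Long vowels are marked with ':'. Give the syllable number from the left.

2

Classical Latin: stress the penult if heavy (long vowel or closed), else the antepenult.
Weights: 2 kar H, 3 de L, 4 na L.
The penult (syllable 3, de) is light, so stress falls on the antepenult (syllable 2, kar).
Stress on syllable 2: me:.ˈkar.de.na.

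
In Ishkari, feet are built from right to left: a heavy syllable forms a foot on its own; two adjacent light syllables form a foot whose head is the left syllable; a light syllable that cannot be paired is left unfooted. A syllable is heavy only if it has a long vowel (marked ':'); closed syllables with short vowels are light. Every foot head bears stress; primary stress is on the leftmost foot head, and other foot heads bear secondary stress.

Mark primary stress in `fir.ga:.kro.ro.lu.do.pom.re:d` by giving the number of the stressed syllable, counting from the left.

2

Weights: 1 fir L, 2 ga: H, 3 kro L, 4 ro L, 5 lu L, 6 do L, 7 pom L, 8 re:d H.
Parse right to left (heavy = foot alone; LL = one foot; stranded L unfooted): fir (ˈga:) kro (ˈro.lu) (ˈdo.pom) (ˈre:d).
Foot heads: 2, 4, 6, 8.
Primary stress on the leftmost head = syllable 2.
Primary stress: syllable 2 → fir.ˈga:.kro.ro.lu.do.pom.re:d.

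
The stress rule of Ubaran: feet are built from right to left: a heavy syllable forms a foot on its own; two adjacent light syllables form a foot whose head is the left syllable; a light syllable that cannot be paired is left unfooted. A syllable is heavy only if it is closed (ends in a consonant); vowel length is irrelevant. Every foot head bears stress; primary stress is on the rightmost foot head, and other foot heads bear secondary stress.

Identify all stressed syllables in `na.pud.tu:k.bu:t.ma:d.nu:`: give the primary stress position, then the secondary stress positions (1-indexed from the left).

Weights: 1 na L, 2 pud H, 3 tu:k H, 4 bu:t H, 5 ma:d H, 6 nu: L.
Parse right to left (heavy = foot alone; LL = one foot; stranded L unfooted): na (ˈpud) (ˈtu:k) (ˈbu:t) (ˈma:d) nu:.
Foot heads: 2, 3, 4, 5.
Primary stress on the rightmost head = syllable 5.
Secondary stress on 2, 3, 4: na.ˌpud.ˌtu:k.ˌbu:t.ˈma:d.nu:.

primary 5, secondary 2, 3, 4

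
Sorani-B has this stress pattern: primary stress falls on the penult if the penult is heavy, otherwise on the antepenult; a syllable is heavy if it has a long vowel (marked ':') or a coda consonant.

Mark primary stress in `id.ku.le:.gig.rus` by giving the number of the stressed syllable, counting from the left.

4

Weights: 3 le: H, 4 gig H, 5 rus H.
The penult (syllable 4, gig) is heavy, so it takes stress.
Primary stress: syllable 4 → id.ku.le:.ˈgig.rus.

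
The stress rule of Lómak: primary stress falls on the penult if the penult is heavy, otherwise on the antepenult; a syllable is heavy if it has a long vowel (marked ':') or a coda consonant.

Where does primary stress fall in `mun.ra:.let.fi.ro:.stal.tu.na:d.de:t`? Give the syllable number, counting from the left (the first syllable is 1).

8

Weights: 7 tu L, 8 na:d H, 9 de:t H.
The penult (syllable 8, na:d) is heavy, so it takes stress.
Primary stress: syllable 8 → mun.ra:.let.fi.ro:.stal.tu.ˈna:d.de:t.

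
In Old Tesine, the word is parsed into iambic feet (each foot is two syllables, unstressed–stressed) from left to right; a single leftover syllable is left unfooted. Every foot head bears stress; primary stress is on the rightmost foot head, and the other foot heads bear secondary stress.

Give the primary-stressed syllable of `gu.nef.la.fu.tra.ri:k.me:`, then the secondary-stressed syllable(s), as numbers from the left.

Parse left to right into iambic (σˈσ) feet: (gu.ˈnef) (la.ˈfu) (tra.ˈri:k) me:. Syllable 7 is left unfooted.
Foot heads (stressed positions): 2, 4, 6.
End Rule Rightmost: primary stress on the rightmost head = syllable 6.
Secondary stress on 2, 4: gu.ˌnef.la.ˌfu.tra.ˈri:k.me:.

primary 6, secondary 2, 4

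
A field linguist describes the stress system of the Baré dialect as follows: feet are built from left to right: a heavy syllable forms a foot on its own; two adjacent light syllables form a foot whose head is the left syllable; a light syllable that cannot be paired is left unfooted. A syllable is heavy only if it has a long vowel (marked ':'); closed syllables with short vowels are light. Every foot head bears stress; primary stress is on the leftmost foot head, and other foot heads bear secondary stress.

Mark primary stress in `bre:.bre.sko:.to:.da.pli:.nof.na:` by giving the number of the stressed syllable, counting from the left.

1

Weights: 1 bre: H, 2 bre L, 3 sko: H, 4 to: H, 5 da L, 6 pli: H, 7 nof L, 8 na: H.
Parse left to right (heavy = foot alone; LL = one foot; stranded L unfooted): (ˈbre:) bre (ˈsko:) (ˈto:) da (ˈpli:) nof (ˈna:).
Foot heads: 1, 3, 4, 6, 8.
Primary stress on the leftmost head = syllable 1.
Primary stress: syllable 1 → ˈbre:.bre.sko:.to:.da.pli:.nof.na:.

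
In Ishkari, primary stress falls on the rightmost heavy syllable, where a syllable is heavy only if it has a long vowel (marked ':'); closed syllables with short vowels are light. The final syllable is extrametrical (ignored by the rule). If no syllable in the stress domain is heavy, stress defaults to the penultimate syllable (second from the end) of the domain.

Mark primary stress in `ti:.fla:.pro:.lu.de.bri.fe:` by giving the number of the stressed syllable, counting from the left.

The final syllable (7, fe:) is extrametrical; the stress domain is syllables 1–6.
Weights: 1 ti: H, 2 fla: H, 3 pro: H, 4 lu L, 5 de L, 6 bri L.
Heavy syllables in the domain: 1, 2, 3. The rightmost is syllable 3 (pro:).
Primary stress: syllable 3 → ti:.fla:.ˈpro:.lu.de.bri.fe:.

3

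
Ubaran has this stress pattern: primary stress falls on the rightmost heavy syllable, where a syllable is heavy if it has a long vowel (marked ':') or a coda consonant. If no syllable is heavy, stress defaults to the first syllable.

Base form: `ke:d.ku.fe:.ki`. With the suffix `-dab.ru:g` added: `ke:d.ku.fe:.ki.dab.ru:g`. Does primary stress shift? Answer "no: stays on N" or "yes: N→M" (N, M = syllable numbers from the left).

Base `ke:d.ku.fe:.ki` (4 syllables):
  Weights: 1 ke:d H, 2 ku L, 3 fe: H, 4 ki L.
  Heavy syllables in the domain: 1, 3. The rightmost is syllable 3 (fe:).
  → primary stress on syllable 3.
Suffixed `ke:d.ku.fe:.ki.dab.ru:g` (6 syllables):
  Weights: 1 ke:d H, 2 ku L, 3 fe: H, 4 ki L, 5 dab H, 6 ru:g H.
  Heavy syllables in the domain: 1, 3, 5, 6. The rightmost is syllable 6 (ru:g).
  → primary stress on syllable 6.

yes: 3→6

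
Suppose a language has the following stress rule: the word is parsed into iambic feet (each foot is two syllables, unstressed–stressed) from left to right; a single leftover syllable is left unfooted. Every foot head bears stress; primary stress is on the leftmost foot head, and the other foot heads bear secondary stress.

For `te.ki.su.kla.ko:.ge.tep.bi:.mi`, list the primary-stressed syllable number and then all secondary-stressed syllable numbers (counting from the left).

Parse left to right into iambic (σˈσ) feet: (te.ˈki) (su.ˈkla) (ko:.ˈge) (tep.ˈbi:) mi. Syllable 9 is left unfooted.
Foot heads (stressed positions): 2, 4, 6, 8.
End Rule Leftmost: primary stress on the leftmost head = syllable 2.
Secondary stress on 4, 6, 8: te.ˈki.su.ˌkla.ko:.ˌge.tep.ˌbi:.mi.

primary 2, secondary 4, 6, 8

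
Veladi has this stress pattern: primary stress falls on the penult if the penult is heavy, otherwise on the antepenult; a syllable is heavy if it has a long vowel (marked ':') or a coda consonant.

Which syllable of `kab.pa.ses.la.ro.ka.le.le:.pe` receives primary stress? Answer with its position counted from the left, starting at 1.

8

Weights: 7 le L, 8 le: H, 9 pe L.
The penult (syllable 8, le:) is heavy, so it takes stress.
Primary stress: syllable 8 → kab.pa.ses.la.ro.ka.le.ˈle:.pe.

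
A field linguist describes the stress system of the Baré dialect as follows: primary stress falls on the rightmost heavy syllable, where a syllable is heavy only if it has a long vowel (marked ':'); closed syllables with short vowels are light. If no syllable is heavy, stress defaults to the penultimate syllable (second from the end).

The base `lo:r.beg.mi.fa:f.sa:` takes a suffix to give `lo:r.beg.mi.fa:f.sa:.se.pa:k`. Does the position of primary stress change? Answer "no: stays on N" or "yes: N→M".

Base `lo:r.beg.mi.fa:f.sa:` (5 syllables):
  Weights: 1 lo:r H, 2 beg L, 3 mi L, 4 fa:f H, 5 sa: H.
  Heavy syllables in the domain: 1, 4, 5. The rightmost is syllable 5 (sa:).
  → primary stress on syllable 5.
Suffixed `lo:r.beg.mi.fa:f.sa:.se.pa:k` (7 syllables):
  Weights: 1 lo:r H, 2 beg L, 3 mi L, 4 fa:f H, 5 sa: H, 6 se L, 7 pa:k H.
  Heavy syllables in the domain: 1, 4, 5, 7. The rightmost is syllable 7 (pa:k).
  → primary stress on syllable 7.

yes: 5→7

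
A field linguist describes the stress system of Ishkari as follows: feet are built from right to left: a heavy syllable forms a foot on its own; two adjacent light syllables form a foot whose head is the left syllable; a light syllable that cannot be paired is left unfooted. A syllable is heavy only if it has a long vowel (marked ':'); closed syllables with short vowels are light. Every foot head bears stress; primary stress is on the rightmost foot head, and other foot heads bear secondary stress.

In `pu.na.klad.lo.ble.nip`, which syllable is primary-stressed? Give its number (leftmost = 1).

Weights: 1 pu L, 2 na L, 3 klad L, 4 lo L, 5 ble L, 6 nip L.
Parse right to left (heavy = foot alone; LL = one foot; stranded L unfooted): (ˈpu.na) (ˈklad.lo) (ˈble.nip).
Foot heads: 1, 3, 5.
Primary stress on the rightmost head = syllable 5.
Primary stress: syllable 5 → pu.na.klad.lo.ˈble.nip.

5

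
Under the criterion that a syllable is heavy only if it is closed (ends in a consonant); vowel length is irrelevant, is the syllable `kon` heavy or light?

heavy

`kon`: short vowel, closed (coda /n/). Closed (coda /n/) → heavy.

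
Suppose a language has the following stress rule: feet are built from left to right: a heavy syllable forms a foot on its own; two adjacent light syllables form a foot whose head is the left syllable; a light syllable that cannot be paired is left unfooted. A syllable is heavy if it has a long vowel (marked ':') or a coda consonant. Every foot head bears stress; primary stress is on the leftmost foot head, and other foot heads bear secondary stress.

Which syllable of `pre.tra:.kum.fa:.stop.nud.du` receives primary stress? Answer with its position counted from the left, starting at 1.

Weights: 1 pre L, 2 tra: H, 3 kum H, 4 fa: H, 5 stop H, 6 nud H, 7 du L.
Parse left to right (heavy = foot alone; LL = one foot; stranded L unfooted): pre (ˈtra:) (ˈkum) (ˈfa:) (ˈstop) (ˈnud) du.
Foot heads: 2, 3, 4, 5, 6.
Primary stress on the leftmost head = syllable 2.
Primary stress: syllable 2 → pre.ˈtra:.kum.fa:.stop.nud.du.

2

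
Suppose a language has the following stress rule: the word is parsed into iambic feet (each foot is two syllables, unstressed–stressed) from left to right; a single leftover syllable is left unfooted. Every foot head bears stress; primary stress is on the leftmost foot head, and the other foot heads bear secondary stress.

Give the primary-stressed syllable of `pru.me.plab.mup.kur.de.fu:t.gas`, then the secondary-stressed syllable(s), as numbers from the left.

primary 2, secondary 4, 6, 8

Parse left to right into iambic (σˈσ) feet: (pru.ˈme) (plab.ˈmup) (kur.ˈde) (fu:t.ˈgas).
Foot heads (stressed positions): 2, 4, 6, 8.
End Rule Leftmost: primary stress on the leftmost head = syllable 2.
Secondary stress on 4, 6, 8: pru.ˈme.plab.ˌmup.kur.ˌde.fu:t.ˌgas.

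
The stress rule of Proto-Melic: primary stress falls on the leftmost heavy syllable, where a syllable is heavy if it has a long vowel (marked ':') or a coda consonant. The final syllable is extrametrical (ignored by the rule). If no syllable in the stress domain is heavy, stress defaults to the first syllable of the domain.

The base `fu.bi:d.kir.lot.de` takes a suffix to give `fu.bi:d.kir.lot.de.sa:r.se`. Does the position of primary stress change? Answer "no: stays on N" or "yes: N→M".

no: stays on 2

Base `fu.bi:d.kir.lot.de` (5 syllables):
  The final syllable (5, de) is extrametrical; the stress domain is syllables 1–4.
  Weights: 1 fu L, 2 bi:d H, 3 kir H, 4 lot H.
  Heavy syllables in the domain: 2, 3, 4. The leftmost is syllable 2 (bi:d).
  → primary stress on syllable 2.
Suffixed `fu.bi:d.kir.lot.de.sa:r.se` (7 syllables):
  The final syllable (7, se) is extrametrical; the stress domain is syllables 1–6.
  Weights: 1 fu L, 2 bi:d H, 3 kir H, 4 lot H, 5 de L, 6 sa:r H.
  Heavy syllables in the domain: 2, 3, 4, 6. The leftmost is syllable 2 (bi:d).
  → primary stress on syllable 2.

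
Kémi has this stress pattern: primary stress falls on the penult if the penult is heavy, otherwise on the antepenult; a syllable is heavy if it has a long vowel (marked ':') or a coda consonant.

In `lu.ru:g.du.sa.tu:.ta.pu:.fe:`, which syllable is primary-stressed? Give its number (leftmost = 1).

Weights: 6 ta L, 7 pu: H, 8 fe: H.
The penult (syllable 7, pu:) is heavy, so it takes stress.
Primary stress: syllable 7 → lu.ru:g.du.sa.tu:.ta.ˈpu:.fe:.

7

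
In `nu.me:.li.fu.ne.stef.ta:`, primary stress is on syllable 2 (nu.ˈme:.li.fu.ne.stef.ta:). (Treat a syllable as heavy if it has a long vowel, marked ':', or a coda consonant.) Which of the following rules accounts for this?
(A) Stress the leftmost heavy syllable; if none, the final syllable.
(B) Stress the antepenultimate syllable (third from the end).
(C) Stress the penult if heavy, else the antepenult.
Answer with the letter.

A

Rule A → syllable 2 ✓.
Rule B → syllable 5 (observed: 2).
Rule C → syllable 6 (observed: 2).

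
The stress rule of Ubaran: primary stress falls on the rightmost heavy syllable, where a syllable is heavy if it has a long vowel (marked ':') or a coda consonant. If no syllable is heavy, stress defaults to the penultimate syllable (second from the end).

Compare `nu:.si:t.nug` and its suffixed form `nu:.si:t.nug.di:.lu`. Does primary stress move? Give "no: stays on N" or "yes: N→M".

Base `nu:.si:t.nug` (3 syllables):
  Weights: 1 nu: H, 2 si:t H, 3 nug H.
  Heavy syllables in the domain: 1, 2, 3. The rightmost is syllable 3 (nug).
  → primary stress on syllable 3.
Suffixed `nu:.si:t.nug.di:.lu` (5 syllables):
  Weights: 1 nu: H, 2 si:t H, 3 nug H, 4 di: H, 5 lu L.
  Heavy syllables in the domain: 1, 2, 3, 4. The rightmost is syllable 4 (di:).
  → primary stress on syllable 4.

yes: 3→4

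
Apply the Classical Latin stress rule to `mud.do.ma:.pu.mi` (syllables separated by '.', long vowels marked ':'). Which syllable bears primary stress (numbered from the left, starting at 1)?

Classical Latin: stress the penult if heavy (long vowel or closed), else the antepenult.
Weights: 3 ma: H, 4 pu L, 5 mi L.
The penult (syllable 4, pu) is light, so stress falls on the antepenult (syllable 3, ma:).
Stress on syllable 3: mud.do.ˈma:.pu.mi.

3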